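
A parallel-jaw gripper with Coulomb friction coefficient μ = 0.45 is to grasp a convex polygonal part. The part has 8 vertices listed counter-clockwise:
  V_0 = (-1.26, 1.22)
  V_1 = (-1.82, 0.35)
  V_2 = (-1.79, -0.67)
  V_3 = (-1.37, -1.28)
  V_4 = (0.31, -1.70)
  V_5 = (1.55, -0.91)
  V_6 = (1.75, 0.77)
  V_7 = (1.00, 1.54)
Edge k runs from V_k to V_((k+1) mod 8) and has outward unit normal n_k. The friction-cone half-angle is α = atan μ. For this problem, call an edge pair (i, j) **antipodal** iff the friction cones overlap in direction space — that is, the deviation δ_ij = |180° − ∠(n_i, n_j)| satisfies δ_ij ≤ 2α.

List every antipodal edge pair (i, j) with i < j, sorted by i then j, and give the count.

count = 9; pairs: (0,4), (0,5), (1,5), (1,6), (2,5), (2,6), (3,6), (3,7), (4,7)

α = atan 0.45 = 24.23°;  2α = 48.46°
n_0 = (-0.8409, +0.5412)
n_1 = (-0.9996, -0.0294)
n_2 = (-0.8236, -0.5671)
n_3 = (-0.2425, -0.9701)
n_4 = (+0.5373, -0.8434)
n_5 = (+0.9930, -0.1182)
n_6 = (+0.7163, +0.6977)
n_7 = (-0.1402, +0.9901)
  (0,1): δ = 145.55°  ·
  (0,2): δ = 112.68°  ·
  (0,3): δ = 71.27°  ·
  (0,4): δ = 24.73°  ✓
  (0,5): δ = 25.98°  ✓
  (0,6): δ = 77.01°  ·
  (0,7): δ = 130.83°  ·
  (1,2): δ = 147.14°  ·
  (1,3): δ = 105.72°  ·
  (1,4): δ = 59.18°  ·
  (1,5): δ = 8.47°  ✓
  (1,6): δ = 42.56°  ✓
  (1,7): δ = 96.37°  ·
  (2,3): δ = 138.58°  ·
  (2,4): δ = 92.05°  ·
  (2,5): δ = 41.34°  ✓
  (2,6): δ = 9.70°  ✓
  (2,7): δ = 63.51°  ·
  (3,4): δ = 133.46°  ·
  (3,5): δ = 82.75°  ·
  (3,6): δ = 31.72°  ✓
  (3,7): δ = 22.10°  ✓
  (4,5): δ = 129.29°  ·
  (4,6): δ = 78.25°  ·
  (4,7): δ = 24.44°  ✓
  (5,6): δ = 128.96°  ·
  (5,7): δ = 75.15°  ·
  (6,7): δ = 126.19°  ·
antipodal pairs: 9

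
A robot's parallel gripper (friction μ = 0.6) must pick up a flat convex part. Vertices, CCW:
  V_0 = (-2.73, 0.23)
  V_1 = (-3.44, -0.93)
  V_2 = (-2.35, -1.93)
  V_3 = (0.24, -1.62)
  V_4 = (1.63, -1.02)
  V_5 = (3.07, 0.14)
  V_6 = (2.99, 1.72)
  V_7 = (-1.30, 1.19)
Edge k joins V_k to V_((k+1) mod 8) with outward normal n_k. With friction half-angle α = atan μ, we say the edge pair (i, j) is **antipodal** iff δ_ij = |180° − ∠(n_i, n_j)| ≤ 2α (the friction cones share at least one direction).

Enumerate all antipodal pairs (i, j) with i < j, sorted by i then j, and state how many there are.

count = 13; pairs: (0,2), (0,3), (0,4), (0,5), (1,5), (1,6), (2,6), (2,7), (3,6), (3,7), (4,6), (4,7), (5,7)

α = atan 0.6 = 30.96°;  2α = 61.93°
n_0 = (-0.8529, +0.5220)
n_1 = (-0.6760, -0.7369)
n_2 = (+0.1188, -0.9929)
n_3 = (+0.3963, -0.9181)
n_4 = (+0.6273, -0.7788)
n_5 = (+0.9987, +0.0506)
n_6 = (-0.1226, +0.9925)
n_7 = (-0.5574, +0.8303)
  (0,1): δ = 101.06°  ·
  (0,2): δ = 51.71°  ✓
  (0,3): δ = 35.18°  ✓
  (0,4): δ = 19.68°  ✓
  (0,5): δ = 34.37°  ✓
  (0,6): δ = 128.51°  ·
  (0,7): δ = 155.34°  ·
  (1,2): δ = 130.64°  ·
  (1,3): δ = 114.12°  ·
  (1,4): δ = 98.61°  ·
  (1,5): δ = 44.57°  ✓
  (1,6): δ = 49.58°  ✓
  (1,7): δ = 76.41°  ·
  (2,3): δ = 163.48°  ·
  (2,4): δ = 147.97°  ·
  (2,5): δ = 93.93°  ·
  (2,6): δ = 0.22°  ✓
  (2,7): δ = 27.05°  ✓
  (3,4): δ = 164.49°  ·
  (3,5): δ = 110.45°  ·
  (3,6): δ = 16.30°  ✓
  (3,7): δ = 10.53°  ✓
  (4,5): δ = 125.95°  ·
  (4,6): δ = 31.81°  ✓
  (4,7): δ = 4.98°  ✓
  (5,6): δ = 85.86°  ·
  (5,7): δ = 59.02°  ✓
  (6,7): δ = 153.17°  ·
antipodal pairs: 13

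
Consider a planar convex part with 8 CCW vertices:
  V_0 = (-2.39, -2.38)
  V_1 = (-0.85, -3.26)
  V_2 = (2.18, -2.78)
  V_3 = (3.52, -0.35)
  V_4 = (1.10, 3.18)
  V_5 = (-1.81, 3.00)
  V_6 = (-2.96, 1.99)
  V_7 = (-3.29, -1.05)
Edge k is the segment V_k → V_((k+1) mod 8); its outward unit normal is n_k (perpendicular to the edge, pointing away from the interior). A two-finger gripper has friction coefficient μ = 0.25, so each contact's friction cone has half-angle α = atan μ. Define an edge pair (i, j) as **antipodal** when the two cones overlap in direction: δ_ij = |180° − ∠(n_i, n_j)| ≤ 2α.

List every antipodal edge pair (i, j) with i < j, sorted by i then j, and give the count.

α = atan 0.25 = 14.04°;  2α = 28.07°
n_0 = (-0.4961, -0.8682)
n_1 = (+0.1565, -0.9877)
n_2 = (+0.8757, -0.4829)
n_3 = (+0.8248, +0.5654)
n_4 = (-0.0617, +0.9981)
n_5 = (-0.6599, +0.7514)
n_6 = (-0.9942, +0.1079)
n_7 = (-0.8282, -0.5604)
  (0,1): δ = 141.25°  ·
  (0,2): δ = 89.13°  ·
  (0,3): δ = 25.82°  ✓
  (0,4): δ = 33.28°  ·
  (0,5): δ = 71.04°  ·
  (0,6): δ = 113.55°  ·
  (0,7): δ = 153.83°  ·
  (1,2): δ = 127.88°  ·
  (1,3): δ = 64.57°  ·
  (1,4): δ = 5.46°  ✓
  (1,5): δ = 32.29°  ·
  (1,6): δ = 74.80°  ·
  (1,7): δ = 115.08°  ·
  (2,3): δ = 116.69°  ·
  (2,4): δ = 57.59°  ·
  (2,5): δ = 19.83°  ✓
  (2,6): δ = 22.68°  ✓
  (2,7): δ = 62.96°  ·
  (3,4): δ = 120.89°  ·
  (3,5): δ = 83.14°  ·
  (3,6): δ = 40.63°  ·
  (3,7): δ = 0.35°  ✓
  (4,5): δ = 142.25°  ·
  (4,6): δ = 99.73°  ·
  (4,7): δ = 59.45°  ·
  (5,6): δ = 137.49°  ·
  (5,7): δ = 97.21°  ·
  (6,7): δ = 139.72°  ·
antipodal pairs: 5

count = 5; pairs: (0,3), (1,4), (2,5), (2,6), (3,7)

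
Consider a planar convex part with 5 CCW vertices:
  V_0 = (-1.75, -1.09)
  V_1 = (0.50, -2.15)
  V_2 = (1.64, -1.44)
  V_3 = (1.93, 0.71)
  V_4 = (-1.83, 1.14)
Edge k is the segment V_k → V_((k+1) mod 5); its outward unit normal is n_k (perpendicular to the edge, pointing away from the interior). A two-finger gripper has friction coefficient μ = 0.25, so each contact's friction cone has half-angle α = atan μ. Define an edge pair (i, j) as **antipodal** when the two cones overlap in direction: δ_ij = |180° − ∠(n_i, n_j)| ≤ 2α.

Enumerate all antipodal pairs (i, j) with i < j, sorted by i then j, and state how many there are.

count = 2; pairs: (0,3), (2,4)

α = atan 0.25 = 14.04°;  2α = 28.07°
n_0 = (-0.4262, -0.9046)
n_1 = (+0.5287, -0.8488)
n_2 = (+0.9910, -0.1337)
n_3 = (+0.1136, +0.9935)
n_4 = (-0.9994, -0.0359)
  (0,1): δ = 122.86°  ·
  (0,2): δ = 72.46°  ·
  (0,3): δ = 18.70°  ✓
  (0,4): δ = 117.28°  ·
  (1,2): δ = 129.60°  ·
  (1,3): δ = 38.44°  ·
  (1,4): δ = 60.14°  ·
  (2,3): δ = 88.84°  ·
  (2,4): δ = 9.74°  ✓
  (3,4): δ = 81.42°  ·
antipodal pairs: 2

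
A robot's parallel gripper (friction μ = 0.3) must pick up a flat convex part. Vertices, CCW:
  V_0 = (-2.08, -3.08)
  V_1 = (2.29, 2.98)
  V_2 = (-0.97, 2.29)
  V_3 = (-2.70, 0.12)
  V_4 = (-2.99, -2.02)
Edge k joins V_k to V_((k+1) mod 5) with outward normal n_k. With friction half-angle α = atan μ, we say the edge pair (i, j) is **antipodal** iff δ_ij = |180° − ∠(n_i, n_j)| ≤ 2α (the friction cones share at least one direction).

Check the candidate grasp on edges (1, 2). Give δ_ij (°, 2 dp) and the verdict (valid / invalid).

δ = 140.51°, invalid

α = atan 0.3 = 16.70°;  2α = 33.40°
edge 1: e_1 = (-3.26, -0.69);  n_1 = (-0.2071, +0.9783)
edge 2: e_2 = (-1.73, -2.17);  n_2 = (-0.7819, +0.6234)
∠(n_1, n_2) = 39.49°
δ = |180° − 39.49°| = 140.51°
140.51° > 2α = 33.40°  →  invalid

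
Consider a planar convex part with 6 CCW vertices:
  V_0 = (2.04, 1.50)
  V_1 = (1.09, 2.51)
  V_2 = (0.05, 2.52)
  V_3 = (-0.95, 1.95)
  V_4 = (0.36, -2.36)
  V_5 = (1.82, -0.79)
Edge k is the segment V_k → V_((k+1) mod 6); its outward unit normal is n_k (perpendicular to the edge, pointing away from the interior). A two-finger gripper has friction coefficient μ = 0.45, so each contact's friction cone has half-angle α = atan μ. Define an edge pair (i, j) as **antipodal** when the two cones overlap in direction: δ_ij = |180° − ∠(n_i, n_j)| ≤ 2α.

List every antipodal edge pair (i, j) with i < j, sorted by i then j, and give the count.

count = 4; pairs: (0,3), (1,4), (2,4), (3,5)

α = atan 0.45 = 24.23°;  2α = 48.46°
n_0 = (+0.7284, +0.6851)
n_1 = (+0.0096, +1.0000)
n_2 = (-0.4952, +0.8688)
n_3 = (-0.9568, -0.2908)
n_4 = (+0.7323, -0.6810)
n_5 = (+0.9954, -0.0956)
  (0,1): δ = 133.80°  ·
  (0,2): δ = 103.56°  ·
  (0,3): δ = 26.34°  ✓
  (0,4): δ = 93.83°  ·
  (0,5): δ = 131.27°  ·
  (1,2): δ = 149.77°  ·
  (1,3): δ = 72.54°  ·
  (1,4): δ = 47.63°  ✓
  (1,5): δ = 85.06°  ·
  (2,3): δ = 102.78°  ·
  (2,4): δ = 17.40°  ✓
  (2,5): δ = 54.83°  ·
  (3,4): δ = 59.83°  ·
  (3,5): δ = 22.39°  ✓
  (4,5): δ = 142.57°  ·
antipodal pairs: 4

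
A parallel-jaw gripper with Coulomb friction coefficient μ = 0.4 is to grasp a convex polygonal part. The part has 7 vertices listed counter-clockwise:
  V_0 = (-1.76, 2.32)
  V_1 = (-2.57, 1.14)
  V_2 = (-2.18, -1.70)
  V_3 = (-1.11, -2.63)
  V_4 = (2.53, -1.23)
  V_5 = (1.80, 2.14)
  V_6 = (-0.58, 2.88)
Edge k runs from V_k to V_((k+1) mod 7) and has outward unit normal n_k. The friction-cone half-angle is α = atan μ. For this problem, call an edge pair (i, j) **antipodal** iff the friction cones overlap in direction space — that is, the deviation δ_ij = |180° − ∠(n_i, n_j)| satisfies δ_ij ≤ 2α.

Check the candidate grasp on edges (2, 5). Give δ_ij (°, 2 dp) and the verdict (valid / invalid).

δ = 23.72°, valid

α = atan 0.4 = 21.80°;  2α = 43.60°
edge 2: e_2 = (+1.07, -0.93);  n_2 = (-0.6560, -0.7548)
edge 5: e_5 = (-2.38, +0.74);  n_5 = (+0.2969, +0.9549)
∠(n_2, n_5) = 156.28°
δ = |180° − 156.28°| = 23.72°
23.72° ≤ 2α = 43.60°  →  valid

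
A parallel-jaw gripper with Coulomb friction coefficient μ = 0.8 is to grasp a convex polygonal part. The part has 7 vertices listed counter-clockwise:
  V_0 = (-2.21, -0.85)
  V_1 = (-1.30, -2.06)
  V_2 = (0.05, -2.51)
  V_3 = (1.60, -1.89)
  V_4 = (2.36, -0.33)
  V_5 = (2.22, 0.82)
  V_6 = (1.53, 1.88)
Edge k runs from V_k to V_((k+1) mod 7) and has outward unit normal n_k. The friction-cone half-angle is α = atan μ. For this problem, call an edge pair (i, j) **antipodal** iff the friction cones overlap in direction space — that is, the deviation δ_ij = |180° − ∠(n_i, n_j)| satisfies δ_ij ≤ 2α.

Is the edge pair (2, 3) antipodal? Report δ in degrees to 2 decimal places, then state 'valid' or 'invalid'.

δ = 137.78°, invalid

α = atan 0.8 = 38.66°;  2α = 77.32°
edge 2: e_2 = (+1.55, +0.62);  n_2 = (+0.3714, -0.9285)
edge 3: e_3 = (+0.76, +1.56);  n_3 = (+0.8990, -0.4380)
∠(n_2, n_3) = 42.22°
δ = |180° − 42.22°| = 137.78°
137.78° > 2α = 77.32°  →  invalid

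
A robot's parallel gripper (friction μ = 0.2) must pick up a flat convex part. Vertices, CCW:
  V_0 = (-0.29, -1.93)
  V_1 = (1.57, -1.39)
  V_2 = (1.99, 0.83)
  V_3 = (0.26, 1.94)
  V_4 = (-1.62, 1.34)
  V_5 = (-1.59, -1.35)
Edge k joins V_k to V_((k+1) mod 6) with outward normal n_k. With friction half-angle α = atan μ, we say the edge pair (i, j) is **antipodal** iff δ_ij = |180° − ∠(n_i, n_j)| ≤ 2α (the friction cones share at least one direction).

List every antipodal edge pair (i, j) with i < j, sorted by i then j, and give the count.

count = 3; pairs: (0,3), (1,4), (2,5)

α = atan 0.2 = 11.31°;  2α = 22.62°
n_0 = (+0.2788, -0.9603)
n_1 = (+0.9826, -0.1859)
n_2 = (+0.5400, +0.8417)
n_3 = (-0.3040, +0.9527)
n_4 = (-0.9999, -0.0112)
n_5 = (-0.4074, -0.9132)
  (0,1): δ = 116.90°  ·
  (0,2): δ = 48.87°  ·
  (0,3): δ = 1.51°  ✓
  (0,4): δ = 74.45°  ·
  (0,5): δ = 139.77°  ·
  (1,2): δ = 111.97°  ·
  (1,3): δ = 61.59°  ·
  (1,4): δ = 11.35°  ✓
  (1,5): δ = 76.67°  ·
  (2,3): δ = 129.61°  ·
  (2,4): δ = 56.68°  ·
  (2,5): δ = 8.64°  ✓
  (3,4): δ = 107.06°  ·
  (3,5): δ = 41.74°  ·
  (4,5): δ = 114.68°  ·
antipodal pairs: 3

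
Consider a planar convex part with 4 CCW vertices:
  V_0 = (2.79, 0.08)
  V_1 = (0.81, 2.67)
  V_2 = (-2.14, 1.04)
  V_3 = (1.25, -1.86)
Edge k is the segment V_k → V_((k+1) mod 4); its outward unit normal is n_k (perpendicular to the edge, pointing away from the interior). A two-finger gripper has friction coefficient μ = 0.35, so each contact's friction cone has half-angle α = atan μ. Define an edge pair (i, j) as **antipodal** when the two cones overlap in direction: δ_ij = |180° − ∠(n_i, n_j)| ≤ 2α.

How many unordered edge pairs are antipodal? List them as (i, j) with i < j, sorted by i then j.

count = 2; pairs: (0,2), (1,3)

α = atan 0.35 = 19.29°;  2α = 38.58°
n_0 = (+0.7944, +0.6073)
n_1 = (-0.4836, +0.8753)
n_2 = (-0.6501, -0.7599)
n_3 = (+0.7832, -0.6217)
  (0,1): δ = 98.47°  ·
  (0,2): δ = 12.06°  ✓
  (0,3): δ = 104.16°  ·
  (1,2): δ = 69.47°  ·
  (1,3): δ = 22.63°  ✓
  (2,3): δ = 87.90°  ·
antipodal pairs: 2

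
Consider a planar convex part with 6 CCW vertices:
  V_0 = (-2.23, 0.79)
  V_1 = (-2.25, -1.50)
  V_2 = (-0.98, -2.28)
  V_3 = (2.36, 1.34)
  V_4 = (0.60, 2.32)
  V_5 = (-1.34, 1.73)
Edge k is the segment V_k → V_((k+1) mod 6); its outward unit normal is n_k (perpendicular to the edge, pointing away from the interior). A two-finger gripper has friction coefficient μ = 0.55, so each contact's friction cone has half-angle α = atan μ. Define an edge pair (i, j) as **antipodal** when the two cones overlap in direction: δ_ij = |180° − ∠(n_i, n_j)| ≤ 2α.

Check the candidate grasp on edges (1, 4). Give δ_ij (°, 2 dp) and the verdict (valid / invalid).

α = atan 0.55 = 28.81°;  2α = 57.62°
edge 1: e_1 = (+1.27, -0.78);  n_1 = (-0.5233, -0.8521)
edge 4: e_4 = (-1.94, -0.59);  n_4 = (-0.2910, +0.9567)
∠(n_1, n_4) = 131.53°
δ = |180° − 131.53°| = 48.47°
48.47° ≤ 2α = 57.62°  →  valid

δ = 48.47°, valid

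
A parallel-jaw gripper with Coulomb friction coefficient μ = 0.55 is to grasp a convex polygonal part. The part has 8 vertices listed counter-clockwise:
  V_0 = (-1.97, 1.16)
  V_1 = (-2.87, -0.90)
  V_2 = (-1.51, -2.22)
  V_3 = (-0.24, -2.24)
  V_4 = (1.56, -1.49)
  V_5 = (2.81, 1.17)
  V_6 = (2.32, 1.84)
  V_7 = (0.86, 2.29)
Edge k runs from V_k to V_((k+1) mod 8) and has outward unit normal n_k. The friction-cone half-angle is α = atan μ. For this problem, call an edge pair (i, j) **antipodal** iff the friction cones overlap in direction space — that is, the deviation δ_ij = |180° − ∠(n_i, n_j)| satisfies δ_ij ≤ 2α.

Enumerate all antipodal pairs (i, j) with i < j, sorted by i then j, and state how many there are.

α = atan 0.55 = 28.81°;  2α = 57.62°
n_0 = (-0.9164, +0.4004)
n_1 = (-0.6965, -0.7176)
n_2 = (-0.0157, -0.9999)
n_3 = (+0.3846, -0.9231)
n_4 = (+0.9050, -0.4253)
n_5 = (+0.8072, +0.5903)
n_6 = (+0.2945, +0.9556)
n_7 = (-0.3708, +0.9287)
  (0,1): δ = 110.54°  ·
  (0,2): δ = 67.30°  ·
  (0,3): δ = 43.78°  ✓
  (0,4): δ = 1.57°  ✓
  (0,5): δ = 59.78°  ·
  (0,6): δ = 96.47°  ·
  (0,7): δ = 135.37°  ·
  (1,2): δ = 136.76°  ·
  (1,3): δ = 113.24°  ·
  (1,4): δ = 71.03°  ·
  (1,5): δ = 9.68°  ✓
  (1,6): δ = 27.01°  ✓
  (1,7): δ = 65.91°  ·
  (2,3): δ = 156.48°  ·
  (2,4): δ = 114.27°  ·
  (2,5): δ = 52.92°  ✓
  (2,6): δ = 16.23°  ✓
  (2,7): δ = 22.67°  ✓
  (3,4): δ = 137.79°  ·
  (3,5): δ = 76.44°  ·
  (3,6): δ = 39.75°  ✓
  (3,7): δ = 0.85°  ✓
  (4,5): δ = 118.65°  ·
  (4,6): δ = 81.96°  ·
  (4,7): δ = 43.06°  ✓
  (5,6): δ = 143.31°  ·
  (5,7): δ = 104.41°  ·
  (6,7): δ = 141.10°  ·
antipodal pairs: 10

count = 10; pairs: (0,3), (0,4), (1,5), (1,6), (2,5), (2,6), (2,7), (3,6), (3,7), (4,7)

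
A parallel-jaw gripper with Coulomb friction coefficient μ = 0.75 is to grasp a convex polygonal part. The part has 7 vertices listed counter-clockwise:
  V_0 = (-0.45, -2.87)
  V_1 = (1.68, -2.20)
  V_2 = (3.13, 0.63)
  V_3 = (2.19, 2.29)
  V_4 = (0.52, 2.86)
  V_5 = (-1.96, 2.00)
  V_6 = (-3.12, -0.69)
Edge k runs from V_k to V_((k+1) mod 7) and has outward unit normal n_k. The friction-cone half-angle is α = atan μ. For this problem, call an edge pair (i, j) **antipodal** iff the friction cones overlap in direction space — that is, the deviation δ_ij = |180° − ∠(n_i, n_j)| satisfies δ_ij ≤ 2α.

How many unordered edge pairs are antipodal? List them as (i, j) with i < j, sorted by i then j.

α = atan 0.75 = 36.87°;  2α = 73.74°
n_0 = (+0.3001, -0.9539)
n_1 = (+0.8900, -0.4560)
n_2 = (+0.8702, +0.4927)
n_3 = (+0.3230, +0.9464)
n_4 = (-0.3276, +0.9448)
n_5 = (-0.9183, +0.3960)
n_6 = (-0.6324, -0.7746)
  (0,1): δ = 134.59°  ·
  (0,2): δ = 77.94°  ·
  (0,3): δ = 36.31°  ✓
  (0,4): δ = 1.66°  ✓
  (0,5): δ = 49.21°  ✓
  (0,6): δ = 123.31°  ·
  (1,2): δ = 123.35°  ·
  (1,3): δ = 81.72°  ·
  (1,4): δ = 43.75°  ✓
  (1,5): δ = 3.80°  ✓
  (1,6): δ = 77.90°  ·
  (2,3): δ = 138.37°  ·
  (2,4): δ = 100.40°  ·
  (2,5): δ = 52.85°  ✓
  (2,6): δ = 21.25°  ✓
  (3,4): δ = 142.03°  ·
  (3,5): δ = 94.48°  ·
  (3,6): δ = 20.39°  ✓
  (4,5): δ = 132.45°  ·
  (4,6): δ = 58.36°  ✓
  (5,6): δ = 105.90°  ·
antipodal pairs: 9

count = 9; pairs: (0,3), (0,4), (0,5), (1,4), (1,5), (2,5), (2,6), (3,6), (4,6)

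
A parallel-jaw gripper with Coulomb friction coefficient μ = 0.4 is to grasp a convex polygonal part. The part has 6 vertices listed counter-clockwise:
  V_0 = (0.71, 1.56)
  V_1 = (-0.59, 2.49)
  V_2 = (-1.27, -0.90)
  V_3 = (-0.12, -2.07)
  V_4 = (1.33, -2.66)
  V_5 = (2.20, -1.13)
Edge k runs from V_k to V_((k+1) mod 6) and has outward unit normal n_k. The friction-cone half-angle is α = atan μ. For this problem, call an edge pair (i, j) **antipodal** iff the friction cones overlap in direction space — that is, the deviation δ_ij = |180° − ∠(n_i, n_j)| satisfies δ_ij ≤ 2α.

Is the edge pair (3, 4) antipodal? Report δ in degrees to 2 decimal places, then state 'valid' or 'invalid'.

α = atan 0.4 = 21.80°;  2α = 43.60°
edge 3: e_3 = (+1.45, -0.59);  n_3 = (-0.3769, -0.9263)
edge 4: e_4 = (+0.87, +1.53);  n_4 = (+0.8693, -0.4943)
∠(n_3, n_4) = 82.52°
δ = |180° − 82.52°| = 97.48°
97.48° > 2α = 43.60°  →  invalid

δ = 97.48°, invalid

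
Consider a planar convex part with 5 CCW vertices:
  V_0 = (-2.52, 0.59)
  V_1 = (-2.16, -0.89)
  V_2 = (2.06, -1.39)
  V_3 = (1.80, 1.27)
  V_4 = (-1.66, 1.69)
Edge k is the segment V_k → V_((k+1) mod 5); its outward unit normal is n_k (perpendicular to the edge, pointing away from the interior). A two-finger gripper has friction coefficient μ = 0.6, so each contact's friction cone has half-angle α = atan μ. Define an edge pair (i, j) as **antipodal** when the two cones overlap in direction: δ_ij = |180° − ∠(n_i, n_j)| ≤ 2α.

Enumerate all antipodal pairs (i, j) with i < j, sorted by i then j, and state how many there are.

α = atan 0.6 = 30.96°;  2α = 61.93°
n_0 = (-0.9717, -0.2364)
n_1 = (-0.1177, -0.9931)
n_2 = (+0.9953, +0.0973)
n_3 = (+0.1205, +0.9927)
n_4 = (-0.7878, +0.6159)
  (0,1): δ = 110.43°  ·
  (0,2): δ = 8.09°  ✓
  (0,3): δ = 69.41°  ·
  (0,4): δ = 128.31°  ·
  (1,2): δ = 77.66°  ·
  (1,3): δ = 0.16°  ✓
  (1,4): δ = 58.74°  ✓
  (2,3): δ = 102.50°  ·
  (2,4): δ = 43.60°  ✓
  (3,4): δ = 121.10°  ·
antipodal pairs: 4

count = 4; pairs: (0,2), (1,3), (1,4), (2,4)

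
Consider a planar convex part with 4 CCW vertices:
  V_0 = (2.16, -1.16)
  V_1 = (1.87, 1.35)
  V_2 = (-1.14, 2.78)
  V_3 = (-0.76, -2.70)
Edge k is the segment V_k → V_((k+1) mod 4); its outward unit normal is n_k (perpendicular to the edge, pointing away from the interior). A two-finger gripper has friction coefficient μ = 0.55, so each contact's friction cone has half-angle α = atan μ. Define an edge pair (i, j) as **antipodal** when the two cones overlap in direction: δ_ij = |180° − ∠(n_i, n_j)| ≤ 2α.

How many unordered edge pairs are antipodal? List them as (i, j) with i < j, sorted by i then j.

count = 2; pairs: (0,2), (1,3)

α = atan 0.55 = 28.81°;  2α = 57.62°
n_0 = (+0.9934, +0.1148)
n_1 = (+0.4291, +0.9032)
n_2 = (-0.9976, -0.0692)
n_3 = (+0.4665, -0.8845)
  (0,1): δ = 122.00°  ·
  (0,2): δ = 2.62°  ✓
  (0,3): δ = 111.22°  ·
  (1,2): δ = 60.62°  ·
  (1,3): δ = 53.22°  ✓
  (2,3): δ = 66.16°  ·
antipodal pairs: 2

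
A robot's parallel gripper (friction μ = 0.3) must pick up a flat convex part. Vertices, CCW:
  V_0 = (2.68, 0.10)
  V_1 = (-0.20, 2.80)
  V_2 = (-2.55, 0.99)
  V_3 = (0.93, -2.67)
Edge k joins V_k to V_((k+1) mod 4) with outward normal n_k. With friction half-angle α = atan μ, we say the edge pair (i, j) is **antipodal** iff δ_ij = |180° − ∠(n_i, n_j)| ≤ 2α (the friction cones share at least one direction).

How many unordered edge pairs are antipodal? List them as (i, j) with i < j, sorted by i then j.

count = 2; pairs: (0,2), (1,3)

α = atan 0.3 = 16.70°;  2α = 33.40°
n_0 = (+0.6839, +0.7295)
n_1 = (-0.6102, +0.7922)
n_2 = (-0.7247, -0.6891)
n_3 = (+0.8454, -0.5341)
  (0,1): δ = 99.24°  ·
  (0,2): δ = 3.29°  ✓
  (0,3): δ = 100.87°  ·
  (1,2): δ = 84.05°  ·
  (1,3): δ = 20.11°  ✓
  (2,3): δ = 75.84°  ·
antipodal pairs: 2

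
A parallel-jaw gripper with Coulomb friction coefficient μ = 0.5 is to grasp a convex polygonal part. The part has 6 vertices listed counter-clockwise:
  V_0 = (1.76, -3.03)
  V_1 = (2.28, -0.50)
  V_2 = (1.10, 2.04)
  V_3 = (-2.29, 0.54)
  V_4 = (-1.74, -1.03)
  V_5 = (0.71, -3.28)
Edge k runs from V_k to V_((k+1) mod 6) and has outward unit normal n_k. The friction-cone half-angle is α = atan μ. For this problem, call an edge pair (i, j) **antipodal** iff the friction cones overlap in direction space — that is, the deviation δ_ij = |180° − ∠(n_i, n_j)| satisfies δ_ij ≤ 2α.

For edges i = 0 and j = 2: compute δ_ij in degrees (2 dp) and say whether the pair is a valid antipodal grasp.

α = atan 0.5 = 26.57°;  2α = 53.13°
edge 0: e_0 = (+0.52, +2.53);  n_0 = (+0.9795, -0.2013)
edge 2: e_2 = (-3.39, -1.50);  n_2 = (-0.4046, +0.9145)
∠(n_0, n_2) = 125.48°
δ = |180° − 125.48°| = 54.52°
54.52° > 2α = 53.13°  →  invalid

δ = 54.52°, invalid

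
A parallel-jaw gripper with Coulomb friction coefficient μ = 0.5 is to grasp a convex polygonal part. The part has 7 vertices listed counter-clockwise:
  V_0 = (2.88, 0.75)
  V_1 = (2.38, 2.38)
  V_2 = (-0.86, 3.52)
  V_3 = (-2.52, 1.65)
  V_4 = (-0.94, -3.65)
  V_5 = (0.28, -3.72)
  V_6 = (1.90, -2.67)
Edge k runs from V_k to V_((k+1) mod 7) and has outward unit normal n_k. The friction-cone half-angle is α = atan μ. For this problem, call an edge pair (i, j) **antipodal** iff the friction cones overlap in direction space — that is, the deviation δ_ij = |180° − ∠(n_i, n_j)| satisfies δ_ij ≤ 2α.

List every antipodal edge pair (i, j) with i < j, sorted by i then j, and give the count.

α = atan 0.5 = 26.57°;  2α = 53.13°
n_0 = (+0.9560, +0.2933)
n_1 = (+0.3319, +0.9433)
n_2 = (-0.7479, +0.6639)
n_3 = (-0.9583, -0.2857)
n_4 = (-0.0573, -0.9984)
n_5 = (+0.5439, -0.8392)
n_6 = (+0.9613, -0.2755)
  (0,1): δ = 126.44°  ·
  (0,2): δ = 58.65°  ·
  (0,3): δ = 0.45°  ✓
  (0,4): δ = 69.66°  ·
  (0,5): δ = 105.90°  ·
  (0,6): δ = 146.96°  ·
  (1,2): δ = 112.21°  ·
  (1,3): δ = 54.02°  ·
  (1,4): δ = 16.10°  ✓
  (1,5): δ = 52.33°  ✓
  (1,6): δ = 93.39°  ·
  (2,3): δ = 121.80°  ·
  (2,4): δ = 51.69°  ✓
  (2,5): δ = 15.46°  ✓
  (2,6): δ = 25.61°  ✓
  (3,4): δ = 109.88°  ·
  (3,5): δ = 73.65°  ·
  (3,6): δ = 32.59°  ✓
  (4,5): δ = 143.77°  ·
  (4,6): δ = 102.71°  ·
  (5,6): δ = 138.94°  ·
antipodal pairs: 7

count = 7; pairs: (0,3), (1,4), (1,5), (2,4), (2,5), (2,6), (3,6)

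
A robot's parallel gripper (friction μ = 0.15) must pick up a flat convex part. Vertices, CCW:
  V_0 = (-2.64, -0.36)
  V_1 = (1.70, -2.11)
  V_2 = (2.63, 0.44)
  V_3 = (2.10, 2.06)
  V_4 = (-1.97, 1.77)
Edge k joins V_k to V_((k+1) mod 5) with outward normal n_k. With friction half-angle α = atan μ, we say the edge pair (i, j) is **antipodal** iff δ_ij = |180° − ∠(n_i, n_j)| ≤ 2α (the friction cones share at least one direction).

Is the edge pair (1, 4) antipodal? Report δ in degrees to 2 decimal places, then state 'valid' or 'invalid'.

α = atan 0.15 = 8.53°;  2α = 17.06°
edge 1: e_1 = (+0.93, +2.55);  n_1 = (+0.9395, -0.3426)
edge 4: e_4 = (-0.67, -2.13);  n_4 = (-0.9539, +0.3001)
∠(n_1, n_4) = 177.42°
δ = |180° − 177.42°| = 2.58°
2.58° ≤ 2α = 17.06°  →  valid

δ = 2.58°, valid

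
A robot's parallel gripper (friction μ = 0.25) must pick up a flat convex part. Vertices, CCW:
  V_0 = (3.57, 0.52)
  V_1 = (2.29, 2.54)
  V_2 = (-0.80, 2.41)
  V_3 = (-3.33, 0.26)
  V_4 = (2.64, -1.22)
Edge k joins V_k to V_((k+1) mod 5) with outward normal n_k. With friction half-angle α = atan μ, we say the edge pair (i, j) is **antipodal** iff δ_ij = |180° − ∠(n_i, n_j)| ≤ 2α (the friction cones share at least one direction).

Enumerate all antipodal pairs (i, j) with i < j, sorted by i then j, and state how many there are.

count = 2; pairs: (1,3), (2,4)

α = atan 0.25 = 14.04°;  2α = 28.07°
n_0 = (+0.8447, +0.5353)
n_1 = (-0.0420, +0.9991)
n_2 = (-0.6476, +0.7620)
n_3 = (-0.2406, -0.9706)
n_4 = (+0.8819, -0.4714)
  (0,1): δ = 119.95°  ·
  (0,2): δ = 82.00°  ·
  (0,3): δ = 43.72°  ·
  (0,4): δ = 119.52°  ·
  (1,2): δ = 142.05°  ·
  (1,3): δ = 16.33°  ✓
  (1,4): δ = 59.47°  ·
  (2,3): δ = 54.28°  ·
  (2,4): δ = 21.52°  ✓
  (3,4): δ = 104.20°  ·
antipodal pairs: 2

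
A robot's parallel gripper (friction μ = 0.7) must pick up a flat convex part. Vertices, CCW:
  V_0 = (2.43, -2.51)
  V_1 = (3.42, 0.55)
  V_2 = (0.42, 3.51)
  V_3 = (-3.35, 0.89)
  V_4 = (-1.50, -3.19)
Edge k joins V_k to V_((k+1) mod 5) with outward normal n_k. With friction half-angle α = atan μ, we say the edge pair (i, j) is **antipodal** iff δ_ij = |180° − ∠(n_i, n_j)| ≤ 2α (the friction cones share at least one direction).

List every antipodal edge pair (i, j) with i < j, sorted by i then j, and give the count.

count = 5; pairs: (0,2), (0,3), (1,3), (1,4), (2,4)

α = atan 0.7 = 34.99°;  2α = 69.98°
n_0 = (+0.9514, -0.3078)
n_1 = (+0.7023, +0.7118)
n_2 = (-0.5707, +0.8212)
n_3 = (-0.9107, -0.4130)
n_4 = (+0.1705, -0.9854)
  (0,1): δ = 116.69°  ·
  (0,2): δ = 37.27°  ✓
  (0,3): δ = 42.32°  ✓
  (0,4): δ = 117.74°  ·
  (1,2): δ = 100.59°  ·
  (1,3): δ = 20.99°  ✓
  (1,4): δ = 54.43°  ✓
  (2,3): δ = 100.41°  ·
  (2,4): δ = 24.98°  ✓
  (3,4): δ = 104.57°  ·
antipodal pairs: 5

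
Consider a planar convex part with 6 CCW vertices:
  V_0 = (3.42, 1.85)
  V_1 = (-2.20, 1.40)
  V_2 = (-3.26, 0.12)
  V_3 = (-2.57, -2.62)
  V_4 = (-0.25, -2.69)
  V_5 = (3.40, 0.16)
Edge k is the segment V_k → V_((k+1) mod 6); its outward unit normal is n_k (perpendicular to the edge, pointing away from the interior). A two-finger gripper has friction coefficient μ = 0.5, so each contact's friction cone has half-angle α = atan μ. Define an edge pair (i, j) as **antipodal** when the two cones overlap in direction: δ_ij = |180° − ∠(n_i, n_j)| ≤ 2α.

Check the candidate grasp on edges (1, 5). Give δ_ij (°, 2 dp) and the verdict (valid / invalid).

α = atan 0.5 = 26.57°;  2α = 53.13°
edge 1: e_1 = (-1.06, -1.28);  n_1 = (-0.7702, +0.6378)
edge 5: e_5 = (+0.02, +1.69);  n_5 = (+0.9999, -0.0118)
∠(n_1, n_5) = 141.05°
δ = |180° − 141.05°| = 38.95°
38.95° ≤ 2α = 53.13°  →  valid

δ = 38.95°, valid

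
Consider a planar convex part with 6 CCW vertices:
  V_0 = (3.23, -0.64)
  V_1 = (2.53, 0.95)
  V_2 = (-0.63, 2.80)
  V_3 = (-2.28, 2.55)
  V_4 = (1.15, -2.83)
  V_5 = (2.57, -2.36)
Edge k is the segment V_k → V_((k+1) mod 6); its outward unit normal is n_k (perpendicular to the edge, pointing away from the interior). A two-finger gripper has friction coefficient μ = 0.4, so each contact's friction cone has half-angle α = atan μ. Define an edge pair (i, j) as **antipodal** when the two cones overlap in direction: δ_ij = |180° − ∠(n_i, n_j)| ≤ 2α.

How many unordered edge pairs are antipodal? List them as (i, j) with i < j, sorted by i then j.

count = 3; pairs: (0,3), (1,3), (2,4)

α = atan 0.4 = 21.80°;  2α = 43.60°
n_0 = (+0.9152, +0.4029)
n_1 = (+0.5052, +0.8630)
n_2 = (-0.1498, +0.9887)
n_3 = (-0.8432, -0.5376)
n_4 = (+0.3142, -0.9493)
n_5 = (+0.9336, -0.3583)
  (0,1): δ = 144.11°  ·
  (0,2): δ = 105.15°  ·
  (0,3): δ = 8.76°  ✓
  (0,4): δ = 84.55°  ·
  (0,5): δ = 135.25°  ·
  (1,2): δ = 141.04°  ·
  (1,3): δ = 27.13°  ✓
  (1,4): δ = 48.66°  ·
  (1,5): δ = 99.35°  ·
  (2,3): δ = 66.10°  ·
  (2,4): δ = 9.70°  ✓
  (2,5): δ = 60.39°  ·
  (3,4): δ = 104.21°  ·
  (3,5): δ = 53.51°  ·
  (4,5): δ = 129.31°  ·
antipodal pairs: 3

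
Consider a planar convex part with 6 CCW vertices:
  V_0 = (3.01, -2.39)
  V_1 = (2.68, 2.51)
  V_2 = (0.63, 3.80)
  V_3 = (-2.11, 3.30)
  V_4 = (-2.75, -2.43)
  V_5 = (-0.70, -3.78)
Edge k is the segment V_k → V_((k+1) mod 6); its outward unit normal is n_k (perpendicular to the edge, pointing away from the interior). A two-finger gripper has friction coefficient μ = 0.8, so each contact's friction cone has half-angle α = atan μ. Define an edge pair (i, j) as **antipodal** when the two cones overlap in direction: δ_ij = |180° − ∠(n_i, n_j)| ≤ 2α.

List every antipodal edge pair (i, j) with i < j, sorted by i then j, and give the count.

count = 8; pairs: (0,3), (0,4), (1,3), (1,4), (1,5), (2,4), (2,5), (3,5)

α = atan 0.8 = 38.66°;  2α = 77.32°
n_0 = (+0.9977, +0.0672)
n_1 = (+0.5326, +0.8464)
n_2 = (-0.1795, +0.9838)
n_3 = (-0.9938, +0.1110)
n_4 = (-0.5500, -0.8352)
n_5 = (+0.3508, -0.9364)
  (0,1): δ = 126.03°  ·
  (0,2): δ = 83.51°  ·
  (0,3): δ = 10.23°  ✓
  (0,4): δ = 52.78°  ✓
  (0,5): δ = 106.69°  ·
  (1,2): δ = 137.48°  ·
  (1,3): δ = 64.19°  ✓
  (1,4): δ = 1.19°  ✓
  (1,5): δ = 52.72°  ✓
  (2,3): δ = 106.71°  ·
  (2,4): δ = 43.71°  ✓
  (2,5): δ = 10.20°  ✓
  (3,4): δ = 116.99°  ·
  (3,5): δ = 63.09°  ✓
  (4,5): δ = 126.09°  ·
antipodal pairs: 8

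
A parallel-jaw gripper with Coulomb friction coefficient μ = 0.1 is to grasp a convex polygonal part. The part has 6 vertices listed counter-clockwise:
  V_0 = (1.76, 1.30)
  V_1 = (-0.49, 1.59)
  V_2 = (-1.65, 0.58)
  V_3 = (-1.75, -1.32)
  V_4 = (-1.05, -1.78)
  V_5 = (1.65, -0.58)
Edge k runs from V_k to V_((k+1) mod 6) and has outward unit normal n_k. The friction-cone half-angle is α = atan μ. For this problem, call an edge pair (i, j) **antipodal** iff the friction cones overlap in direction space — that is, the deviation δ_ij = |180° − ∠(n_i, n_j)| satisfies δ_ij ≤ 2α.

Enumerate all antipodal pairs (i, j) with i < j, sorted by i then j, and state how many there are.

α = atan 0.1 = 5.71°;  2α = 11.42°
n_0 = (+0.1278, +0.9918)
n_1 = (-0.6567, +0.7542)
n_2 = (-0.9986, +0.0526)
n_3 = (-0.5492, -0.8357)
n_4 = (+0.4061, -0.9138)
n_5 = (+0.9983, -0.0584)
  (0,1): δ = 131.61°  ·
  (0,2): δ = 85.67°  ·
  (0,3): δ = 25.97°  ·
  (0,4): δ = 31.31°  ·
  (0,5): δ = 94.00°  ·
  (1,2): δ = 134.06°  ·
  (1,3): δ = 74.36°  ·
  (1,4): δ = 17.08°  ·
  (1,5): δ = 45.61°  ·
  (2,3): δ = 120.30°  ·
  (2,4): δ = 63.02°  ·
  (2,5): δ = 0.34°  ✓
  (3,4): δ = 122.73°  ·
  (3,5): δ = 60.04°  ·
  (4,5): δ = 117.31°  ·
antipodal pairs: 1

count = 1; pairs: (2,5)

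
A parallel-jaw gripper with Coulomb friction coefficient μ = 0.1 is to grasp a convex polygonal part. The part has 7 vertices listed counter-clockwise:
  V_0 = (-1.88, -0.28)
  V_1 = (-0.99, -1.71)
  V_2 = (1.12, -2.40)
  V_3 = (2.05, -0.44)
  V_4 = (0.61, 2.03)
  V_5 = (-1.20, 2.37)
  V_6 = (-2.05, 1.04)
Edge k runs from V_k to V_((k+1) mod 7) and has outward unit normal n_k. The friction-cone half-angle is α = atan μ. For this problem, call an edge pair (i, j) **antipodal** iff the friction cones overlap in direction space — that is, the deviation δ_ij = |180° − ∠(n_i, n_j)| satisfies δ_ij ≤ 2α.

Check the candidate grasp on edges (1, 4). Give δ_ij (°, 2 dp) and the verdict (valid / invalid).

α = atan 0.1 = 5.71°;  2α = 11.42°
edge 1: e_1 = (+2.11, -0.69);  n_1 = (-0.3108, -0.9505)
edge 4: e_4 = (-1.81, +0.34);  n_4 = (+0.1846, +0.9828)
∠(n_1, n_4) = 172.53°
δ = |180° − 172.53°| = 7.47°
7.47° ≤ 2α = 11.42°  →  valid

δ = 7.47°, valid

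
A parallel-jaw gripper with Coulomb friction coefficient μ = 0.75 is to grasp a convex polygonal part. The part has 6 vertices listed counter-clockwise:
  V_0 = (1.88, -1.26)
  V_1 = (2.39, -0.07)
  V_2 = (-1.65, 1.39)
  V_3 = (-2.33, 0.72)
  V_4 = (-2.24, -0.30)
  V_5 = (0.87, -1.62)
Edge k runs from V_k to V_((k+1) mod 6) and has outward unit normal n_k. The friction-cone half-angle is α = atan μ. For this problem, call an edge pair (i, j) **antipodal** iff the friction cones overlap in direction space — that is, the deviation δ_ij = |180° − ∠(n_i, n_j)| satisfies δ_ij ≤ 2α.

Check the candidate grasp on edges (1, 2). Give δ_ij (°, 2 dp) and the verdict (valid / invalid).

δ = 115.56°, invalid

α = atan 0.75 = 36.87°;  2α = 73.74°
edge 1: e_1 = (-4.04, +1.46);  n_1 = (+0.3399, +0.9405)
edge 2: e_2 = (-0.68, -0.67);  n_2 = (-0.7018, +0.7123)
∠(n_1, n_2) = 64.44°
δ = |180° − 64.44°| = 115.56°
115.56° > 2α = 73.74°  →  invalid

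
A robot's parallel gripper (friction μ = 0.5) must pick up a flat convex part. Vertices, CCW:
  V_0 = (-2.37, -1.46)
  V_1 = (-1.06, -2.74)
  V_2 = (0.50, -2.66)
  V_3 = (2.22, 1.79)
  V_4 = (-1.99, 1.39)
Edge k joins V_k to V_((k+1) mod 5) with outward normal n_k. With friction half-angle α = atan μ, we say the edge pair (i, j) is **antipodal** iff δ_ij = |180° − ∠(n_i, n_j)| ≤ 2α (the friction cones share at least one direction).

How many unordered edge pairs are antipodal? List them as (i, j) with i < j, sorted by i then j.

count = 3; pairs: (0,3), (1,3), (2,4)

α = atan 0.5 = 26.57°;  2α = 53.13°
n_0 = (-0.6989, -0.7152)
n_1 = (+0.0512, -0.9987)
n_2 = (+0.9328, -0.3605)
n_3 = (-0.0946, +0.9955)
n_4 = (-0.9912, +0.1322)
  (0,1): δ = 132.73°  ·
  (0,2): δ = 66.80°  ·
  (0,3): δ = 49.76°  ✓
  (0,4): δ = 126.74°  ·
  (1,2): δ = 114.07°  ·
  (1,3): δ = 2.49°  ✓
  (1,4): δ = 79.47°  ·
  (2,3): δ = 63.44°  ·
  (2,4): δ = 13.54°  ✓
  (3,4): δ = 103.02°  ·
antipodal pairs: 3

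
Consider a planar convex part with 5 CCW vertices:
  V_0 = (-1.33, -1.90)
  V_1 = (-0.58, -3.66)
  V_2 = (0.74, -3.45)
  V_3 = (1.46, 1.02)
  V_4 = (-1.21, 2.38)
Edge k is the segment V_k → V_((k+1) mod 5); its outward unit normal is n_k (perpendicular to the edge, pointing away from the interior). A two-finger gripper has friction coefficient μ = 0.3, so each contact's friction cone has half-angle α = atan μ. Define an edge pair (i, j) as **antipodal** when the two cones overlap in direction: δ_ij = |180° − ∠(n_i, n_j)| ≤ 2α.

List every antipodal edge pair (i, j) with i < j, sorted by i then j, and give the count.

α = atan 0.3 = 16.70°;  2α = 33.40°
n_0 = (-0.9200, -0.3920)
n_1 = (+0.1571, -0.9876)
n_2 = (+0.9873, -0.1590)
n_3 = (+0.4539, +0.8911)
n_4 = (-0.9996, +0.0280)
  (0,1): δ = 104.04°  ·
  (0,2): δ = 32.23°  ✓
  (0,3): δ = 39.93°  ·
  (0,4): δ = 155.31°  ·
  (1,2): δ = 108.19°  ·
  (1,3): δ = 36.03°  ·
  (1,4): δ = 79.35°  ·
  (2,3): δ = 107.84°  ·
  (2,4): δ = 7.54°  ✓
  (3,4): δ = 64.61°  ·
antipodal pairs: 2

count = 2; pairs: (0,2), (2,4)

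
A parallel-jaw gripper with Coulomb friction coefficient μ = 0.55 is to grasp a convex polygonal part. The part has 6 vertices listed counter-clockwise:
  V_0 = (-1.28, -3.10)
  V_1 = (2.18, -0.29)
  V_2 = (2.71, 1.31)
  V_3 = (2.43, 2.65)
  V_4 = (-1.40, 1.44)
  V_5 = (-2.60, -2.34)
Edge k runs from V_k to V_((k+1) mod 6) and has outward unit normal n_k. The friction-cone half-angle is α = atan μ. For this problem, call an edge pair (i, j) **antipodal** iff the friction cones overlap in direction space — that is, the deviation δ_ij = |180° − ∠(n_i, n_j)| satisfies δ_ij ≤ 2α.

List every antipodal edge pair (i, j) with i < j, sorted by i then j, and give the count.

α = atan 0.55 = 28.81°;  2α = 57.62°
n_0 = (+0.6304, -0.7763)
n_1 = (+0.9493, -0.3144)
n_2 = (+0.9789, +0.2045)
n_3 = (-0.3013, +0.9535)
n_4 = (-0.9531, +0.3026)
n_5 = (-0.4990, -0.8666)
  (0,1): δ = 147.41°  ·
  (0,2): δ = 117.28°  ·
  (0,3): δ = 21.55°  ✓
  (0,4): δ = 33.31°  ✓
  (0,5): δ = 110.99°  ·
  (1,2): δ = 149.87°  ·
  (1,3): δ = 54.14°  ✓
  (1,4): δ = 0.71°  ✓
  (1,5): δ = 78.40°  ·
  (2,3): δ = 84.27°  ·
  (2,4): δ = 29.42°  ✓
  (2,5): δ = 48.27°  ✓
  (3,4): δ = 125.15°  ·
  (3,5): δ = 47.46°  ✓
  (4,5): δ = 102.32°  ·
antipodal pairs: 7

count = 7; pairs: (0,3), (0,4), (1,3), (1,4), (2,4), (2,5), (3,5)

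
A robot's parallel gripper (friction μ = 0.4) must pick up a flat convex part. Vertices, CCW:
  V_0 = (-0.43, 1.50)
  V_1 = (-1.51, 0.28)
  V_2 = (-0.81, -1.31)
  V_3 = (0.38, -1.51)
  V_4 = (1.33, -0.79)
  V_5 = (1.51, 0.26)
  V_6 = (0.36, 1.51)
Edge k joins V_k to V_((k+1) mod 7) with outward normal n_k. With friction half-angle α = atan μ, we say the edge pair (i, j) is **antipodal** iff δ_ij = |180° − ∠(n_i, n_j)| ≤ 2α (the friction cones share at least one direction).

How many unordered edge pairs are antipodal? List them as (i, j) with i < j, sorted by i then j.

α = atan 0.4 = 21.80°;  2α = 43.60°
n_0 = (-0.7488, +0.6628)
n_1 = (-0.9152, -0.4029)
n_2 = (-0.1657, -0.9862)
n_3 = (+0.6040, -0.7970)
n_4 = (+0.9856, -0.1690)
n_5 = (+0.7359, +0.6771)
n_6 = (-0.0127, +0.9999)
  (0,1): δ = 114.72°  ·
  (0,2): δ = 58.02°  ·
  (0,3): δ = 11.32°  ✓
  (0,4): δ = 31.79°  ✓
  (0,5): δ = 84.13°  ·
  (0,6): δ = 132.24°  ·
  (1,2): δ = 123.30°  ·
  (1,3): δ = 76.60°  ·
  (1,4): δ = 33.49°  ✓
  (1,5): δ = 18.85°  ✓
  (1,6): δ = 66.96°  ·
  (2,3): δ = 133.30°  ·
  (2,4): δ = 90.19°  ·
  (2,5): δ = 37.85°  ✓
  (2,6): δ = 10.27°  ✓
  (3,4): δ = 136.89°  ·
  (3,5): δ = 84.54°  ·
  (3,6): δ = 36.43°  ✓
  (4,5): δ = 127.66°  ·
  (4,6): δ = 79.55°  ·
  (5,6): δ = 131.89°  ·
antipodal pairs: 7

count = 7; pairs: (0,3), (0,4), (1,4), (1,5), (2,5), (2,6), (3,6)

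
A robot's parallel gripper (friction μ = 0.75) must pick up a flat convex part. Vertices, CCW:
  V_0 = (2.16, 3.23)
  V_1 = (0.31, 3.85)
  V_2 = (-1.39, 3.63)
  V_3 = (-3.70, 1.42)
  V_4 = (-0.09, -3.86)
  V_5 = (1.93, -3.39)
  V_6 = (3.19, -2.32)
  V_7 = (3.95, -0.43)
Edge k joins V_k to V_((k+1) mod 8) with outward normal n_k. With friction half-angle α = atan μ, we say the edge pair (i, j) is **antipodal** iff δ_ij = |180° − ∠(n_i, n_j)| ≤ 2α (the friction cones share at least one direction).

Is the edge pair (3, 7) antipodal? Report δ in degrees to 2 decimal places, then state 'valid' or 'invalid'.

δ = 8.30°, valid

α = atan 0.75 = 36.87°;  2α = 73.74°
edge 3: e_3 = (+3.61, -5.28);  n_3 = (-0.8255, -0.5644)
edge 7: e_7 = (-1.79, +3.66);  n_7 = (+0.8983, +0.4393)
∠(n_3, n_7) = 171.70°
δ = |180° − 171.70°| = 8.30°
8.30° ≤ 2α = 73.74°  →  valid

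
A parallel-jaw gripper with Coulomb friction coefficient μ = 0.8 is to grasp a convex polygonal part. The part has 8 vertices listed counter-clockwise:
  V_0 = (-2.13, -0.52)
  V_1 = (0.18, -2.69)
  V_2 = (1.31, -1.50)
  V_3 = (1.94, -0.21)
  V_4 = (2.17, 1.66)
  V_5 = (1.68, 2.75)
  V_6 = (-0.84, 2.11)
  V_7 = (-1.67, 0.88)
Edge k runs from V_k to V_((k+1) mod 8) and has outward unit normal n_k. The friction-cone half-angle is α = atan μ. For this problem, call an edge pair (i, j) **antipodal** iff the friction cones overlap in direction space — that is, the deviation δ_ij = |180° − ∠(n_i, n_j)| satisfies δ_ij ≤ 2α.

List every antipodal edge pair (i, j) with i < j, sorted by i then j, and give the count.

α = atan 0.8 = 38.66°;  2α = 77.32°
n_0 = (-0.6847, -0.7288)
n_1 = (+0.7252, -0.6886)
n_2 = (+0.8986, -0.4388)
n_3 = (+0.9925, -0.1221)
n_4 = (+0.9121, +0.4100)
n_5 = (-0.2462, +0.9692)
n_6 = (-0.8289, +0.5594)
n_7 = (-0.9500, +0.3122)
  (0,1): δ = 90.31°  ·
  (0,2): δ = 72.82°  ✓
  (0,3): δ = 53.80°  ✓
  (0,4): δ = 22.58°  ✓
  (0,5): δ = 57.46°  ✓
  (0,6): δ = 99.20°  ·
  (0,7): δ = 115.02°  ·
  (1,2): δ = 162.51°  ·
  (1,3): δ = 143.49°  ·
  (1,4): δ = 112.28°  ·
  (1,5): δ = 32.23°  ✓
  (1,6): δ = 9.51°  ✓
  (1,7): δ = 25.33°  ✓
  (2,3): δ = 160.98°  ·
  (2,4): δ = 129.76°  ·
  (2,5): δ = 49.72°  ✓
  (2,6): δ = 7.98°  ✓
  (2,7): δ = 7.84°  ✓
  (3,4): δ = 148.78°  ·
  (3,5): δ = 68.74°  ✓
  (3,6): δ = 27.00°  ✓
  (3,7): δ = 11.18°  ✓
  (4,5): δ = 99.96°  ·
  (4,6): δ = 58.22°  ✓
  (4,7): δ = 42.39°  ✓
  (5,6): δ = 138.26°  ·
  (5,7): δ = 122.44°  ·
  (6,7): δ = 164.18°  ·
antipodal pairs: 15

count = 15; pairs: (0,2), (0,3), (0,4), (0,5), (1,5), (1,6), (1,7), (2,5), (2,6), (2,7), (3,5), (3,6), (3,7), (4,6), (4,7)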